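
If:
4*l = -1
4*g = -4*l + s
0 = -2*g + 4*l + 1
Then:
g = 0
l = -1/4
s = -1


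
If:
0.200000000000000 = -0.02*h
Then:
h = -10.00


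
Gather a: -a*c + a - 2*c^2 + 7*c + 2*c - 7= a*(1 - c) - 2*c^2 + 9*c - 7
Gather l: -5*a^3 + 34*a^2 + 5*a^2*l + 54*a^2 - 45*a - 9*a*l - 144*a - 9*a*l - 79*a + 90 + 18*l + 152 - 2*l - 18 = -5*a^3 + 88*a^2 - 268*a + l*(5*a^2 - 18*a + 16) + 224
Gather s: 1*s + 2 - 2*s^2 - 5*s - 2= -2*s^2 - 4*s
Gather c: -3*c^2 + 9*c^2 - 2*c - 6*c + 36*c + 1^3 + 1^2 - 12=6*c^2 + 28*c - 10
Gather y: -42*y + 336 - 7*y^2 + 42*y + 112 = 448 - 7*y^2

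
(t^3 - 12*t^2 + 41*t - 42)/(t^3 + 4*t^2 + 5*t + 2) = (t^3 - 12*t^2 + 41*t - 42)/(t^3 + 4*t^2 + 5*t + 2)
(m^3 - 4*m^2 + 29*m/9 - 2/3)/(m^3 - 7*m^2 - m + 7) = (m^3 - 4*m^2 + 29*m/9 - 2/3)/(m^3 - 7*m^2 - m + 7)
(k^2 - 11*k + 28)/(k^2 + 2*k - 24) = (k - 7)/(k + 6)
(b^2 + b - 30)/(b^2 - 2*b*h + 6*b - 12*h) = (b - 5)/(b - 2*h)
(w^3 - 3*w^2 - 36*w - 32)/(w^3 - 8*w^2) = 1 + 5/w + 4/w^2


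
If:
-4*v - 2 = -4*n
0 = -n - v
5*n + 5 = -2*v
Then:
No Solution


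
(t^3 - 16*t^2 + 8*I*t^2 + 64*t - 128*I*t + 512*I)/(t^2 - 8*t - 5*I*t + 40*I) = (t^2 + 8*t*(-1 + I) - 64*I)/(t - 5*I)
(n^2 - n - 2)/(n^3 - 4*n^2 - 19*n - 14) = (n - 2)/(n^2 - 5*n - 14)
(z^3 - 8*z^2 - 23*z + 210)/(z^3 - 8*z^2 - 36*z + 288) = (z^2 - 2*z - 35)/(z^2 - 2*z - 48)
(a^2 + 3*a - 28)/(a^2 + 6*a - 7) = (a - 4)/(a - 1)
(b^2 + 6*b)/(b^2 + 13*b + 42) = b/(b + 7)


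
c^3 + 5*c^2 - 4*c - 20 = (c - 2)*(c + 2)*(c + 5)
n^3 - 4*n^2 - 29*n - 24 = (n - 8)*(n + 1)*(n + 3)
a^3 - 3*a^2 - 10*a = a*(a - 5)*(a + 2)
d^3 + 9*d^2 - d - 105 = (d - 3)*(d + 5)*(d + 7)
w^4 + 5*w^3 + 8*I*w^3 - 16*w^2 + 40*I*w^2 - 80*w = w*(w + 5)*(w + 4*I)^2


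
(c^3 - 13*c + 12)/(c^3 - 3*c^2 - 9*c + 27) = (c^2 + 3*c - 4)/(c^2 - 9)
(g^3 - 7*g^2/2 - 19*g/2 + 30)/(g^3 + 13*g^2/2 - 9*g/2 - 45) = (g - 4)/(g + 6)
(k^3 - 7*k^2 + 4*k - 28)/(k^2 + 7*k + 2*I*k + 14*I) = (k^2 - k*(7 + 2*I) + 14*I)/(k + 7)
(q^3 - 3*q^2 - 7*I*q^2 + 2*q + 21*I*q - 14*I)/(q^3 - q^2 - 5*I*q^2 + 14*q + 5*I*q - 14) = (q - 2)/(q + 2*I)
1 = 1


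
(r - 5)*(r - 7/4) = r^2 - 27*r/4 + 35/4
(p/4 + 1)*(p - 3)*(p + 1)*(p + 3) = p^4/4 + 5*p^3/4 - 5*p^2/4 - 45*p/4 - 9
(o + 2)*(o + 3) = o^2 + 5*o + 6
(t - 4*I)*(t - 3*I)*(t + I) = t^3 - 6*I*t^2 - 5*t - 12*I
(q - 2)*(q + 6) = q^2 + 4*q - 12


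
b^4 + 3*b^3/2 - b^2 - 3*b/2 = b*(b - 1)*(b + 1)*(b + 3/2)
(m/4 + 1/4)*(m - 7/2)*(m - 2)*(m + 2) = m^4/4 - 5*m^3/8 - 15*m^2/8 + 5*m/2 + 7/2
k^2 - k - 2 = (k - 2)*(k + 1)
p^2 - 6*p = p*(p - 6)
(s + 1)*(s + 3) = s^2 + 4*s + 3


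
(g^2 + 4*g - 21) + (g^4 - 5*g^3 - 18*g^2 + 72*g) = g^4 - 5*g^3 - 17*g^2 + 76*g - 21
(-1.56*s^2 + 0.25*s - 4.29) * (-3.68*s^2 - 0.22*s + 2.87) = 5.7408*s^4 - 0.5768*s^3 + 11.255*s^2 + 1.6613*s - 12.3123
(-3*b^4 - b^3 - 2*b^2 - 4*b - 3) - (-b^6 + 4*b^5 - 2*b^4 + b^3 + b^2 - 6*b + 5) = b^6 - 4*b^5 - b^4 - 2*b^3 - 3*b^2 + 2*b - 8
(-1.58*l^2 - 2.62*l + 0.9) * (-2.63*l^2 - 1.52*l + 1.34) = 4.1554*l^4 + 9.2922*l^3 - 0.5018*l^2 - 4.8788*l + 1.206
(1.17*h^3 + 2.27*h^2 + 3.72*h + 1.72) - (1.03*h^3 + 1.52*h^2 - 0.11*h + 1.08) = 0.14*h^3 + 0.75*h^2 + 3.83*h + 0.64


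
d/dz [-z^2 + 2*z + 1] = 2 - 2*z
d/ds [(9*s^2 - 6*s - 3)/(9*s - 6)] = (9*s^2 - 12*s + 7)/(9*s^2 - 12*s + 4)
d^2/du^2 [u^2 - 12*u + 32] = 2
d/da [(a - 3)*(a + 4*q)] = 2*a + 4*q - 3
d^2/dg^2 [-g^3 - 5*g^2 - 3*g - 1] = -6*g - 10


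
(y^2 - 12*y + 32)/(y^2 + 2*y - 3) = (y^2 - 12*y + 32)/(y^2 + 2*y - 3)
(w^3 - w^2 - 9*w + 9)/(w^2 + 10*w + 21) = (w^2 - 4*w + 3)/(w + 7)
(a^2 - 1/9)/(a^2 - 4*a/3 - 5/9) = (3*a - 1)/(3*a - 5)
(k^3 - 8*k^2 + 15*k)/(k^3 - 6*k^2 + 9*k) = (k - 5)/(k - 3)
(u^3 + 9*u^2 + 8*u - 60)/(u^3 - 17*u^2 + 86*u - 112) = (u^2 + 11*u + 30)/(u^2 - 15*u + 56)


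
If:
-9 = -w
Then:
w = 9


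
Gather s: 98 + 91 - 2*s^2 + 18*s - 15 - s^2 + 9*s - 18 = -3*s^2 + 27*s + 156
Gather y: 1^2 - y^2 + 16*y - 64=-y^2 + 16*y - 63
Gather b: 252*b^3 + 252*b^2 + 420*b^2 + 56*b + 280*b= 252*b^3 + 672*b^2 + 336*b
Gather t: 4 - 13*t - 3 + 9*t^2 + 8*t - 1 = 9*t^2 - 5*t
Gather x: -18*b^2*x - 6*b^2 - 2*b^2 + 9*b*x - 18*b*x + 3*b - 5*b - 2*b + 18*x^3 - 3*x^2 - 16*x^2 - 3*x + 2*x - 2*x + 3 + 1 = -8*b^2 - 4*b + 18*x^3 - 19*x^2 + x*(-18*b^2 - 9*b - 3) + 4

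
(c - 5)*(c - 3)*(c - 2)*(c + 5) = c^4 - 5*c^3 - 19*c^2 + 125*c - 150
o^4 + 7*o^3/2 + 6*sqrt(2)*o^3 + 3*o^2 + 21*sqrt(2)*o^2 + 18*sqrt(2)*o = o*(o + 3/2)*(o + 2)*(o + 6*sqrt(2))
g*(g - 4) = g^2 - 4*g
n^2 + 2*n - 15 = (n - 3)*(n + 5)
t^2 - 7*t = t*(t - 7)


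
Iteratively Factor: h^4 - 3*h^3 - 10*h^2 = (h)*(h^3 - 3*h^2 - 10*h) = h^2*(h^2 - 3*h - 10) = h^2*(h - 5)*(h + 2)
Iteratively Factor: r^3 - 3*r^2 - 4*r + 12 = (r - 3)*(r^2 - 4) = (r - 3)*(r - 2)*(r + 2)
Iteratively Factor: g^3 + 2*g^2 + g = (g)*(g^2 + 2*g + 1) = g*(g + 1)*(g + 1)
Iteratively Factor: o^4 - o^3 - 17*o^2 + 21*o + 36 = (o + 1)*(o^3 - 2*o^2 - 15*o + 36) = (o - 3)*(o + 1)*(o^2 + o - 12) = (o - 3)*(o + 1)*(o + 4)*(o - 3)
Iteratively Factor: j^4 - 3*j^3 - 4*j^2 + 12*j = (j)*(j^3 - 3*j^2 - 4*j + 12) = j*(j + 2)*(j^2 - 5*j + 6) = j*(j - 3)*(j + 2)*(j - 2)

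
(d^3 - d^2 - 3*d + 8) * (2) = 2*d^3 - 2*d^2 - 6*d + 16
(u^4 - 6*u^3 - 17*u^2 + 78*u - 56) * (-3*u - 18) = -3*u^5 + 159*u^3 + 72*u^2 - 1236*u + 1008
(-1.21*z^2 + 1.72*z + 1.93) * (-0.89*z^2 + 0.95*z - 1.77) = 1.0769*z^4 - 2.6803*z^3 + 2.058*z^2 - 1.2109*z - 3.4161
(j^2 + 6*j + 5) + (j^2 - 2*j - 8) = 2*j^2 + 4*j - 3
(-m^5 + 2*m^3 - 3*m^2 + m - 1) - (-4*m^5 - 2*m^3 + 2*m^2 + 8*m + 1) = 3*m^5 + 4*m^3 - 5*m^2 - 7*m - 2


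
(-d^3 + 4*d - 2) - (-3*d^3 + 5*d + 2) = 2*d^3 - d - 4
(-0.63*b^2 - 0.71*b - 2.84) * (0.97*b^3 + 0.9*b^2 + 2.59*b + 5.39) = -0.6111*b^5 - 1.2557*b^4 - 5.0255*b^3 - 7.7906*b^2 - 11.1825*b - 15.3076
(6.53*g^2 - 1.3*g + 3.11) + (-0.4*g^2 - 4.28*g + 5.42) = 6.13*g^2 - 5.58*g + 8.53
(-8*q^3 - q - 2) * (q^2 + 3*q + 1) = -8*q^5 - 24*q^4 - 9*q^3 - 5*q^2 - 7*q - 2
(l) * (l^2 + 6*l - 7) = l^3 + 6*l^2 - 7*l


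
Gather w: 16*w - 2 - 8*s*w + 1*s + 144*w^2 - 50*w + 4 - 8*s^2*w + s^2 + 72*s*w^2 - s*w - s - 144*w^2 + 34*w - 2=s^2 + 72*s*w^2 + w*(-8*s^2 - 9*s)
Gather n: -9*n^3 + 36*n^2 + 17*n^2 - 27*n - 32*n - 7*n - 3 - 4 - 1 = -9*n^3 + 53*n^2 - 66*n - 8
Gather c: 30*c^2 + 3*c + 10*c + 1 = 30*c^2 + 13*c + 1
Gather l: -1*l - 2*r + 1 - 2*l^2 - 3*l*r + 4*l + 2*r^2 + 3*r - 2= -2*l^2 + l*(3 - 3*r) + 2*r^2 + r - 1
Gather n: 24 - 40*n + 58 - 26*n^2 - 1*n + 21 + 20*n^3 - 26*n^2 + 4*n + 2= 20*n^3 - 52*n^2 - 37*n + 105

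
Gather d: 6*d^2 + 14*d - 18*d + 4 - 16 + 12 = 6*d^2 - 4*d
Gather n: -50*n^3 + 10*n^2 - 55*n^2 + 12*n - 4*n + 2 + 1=-50*n^3 - 45*n^2 + 8*n + 3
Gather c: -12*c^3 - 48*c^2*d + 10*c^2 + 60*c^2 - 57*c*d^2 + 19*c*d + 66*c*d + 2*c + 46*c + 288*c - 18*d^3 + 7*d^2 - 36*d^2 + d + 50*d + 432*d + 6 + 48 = -12*c^3 + c^2*(70 - 48*d) + c*(-57*d^2 + 85*d + 336) - 18*d^3 - 29*d^2 + 483*d + 54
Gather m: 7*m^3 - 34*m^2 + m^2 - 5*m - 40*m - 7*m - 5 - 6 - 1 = 7*m^3 - 33*m^2 - 52*m - 12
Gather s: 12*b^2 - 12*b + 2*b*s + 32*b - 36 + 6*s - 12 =12*b^2 + 20*b + s*(2*b + 6) - 48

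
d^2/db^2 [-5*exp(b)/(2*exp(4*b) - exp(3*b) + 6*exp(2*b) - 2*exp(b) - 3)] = 5*(2*(8*exp(3*b) - 3*exp(2*b) + 12*exp(b) - 2)^2*exp(2*b) + 3*(16*exp(3*b) - 5*exp(2*b) + 16*exp(b) - 2)*(-2*exp(4*b) + exp(3*b) - 6*exp(2*b) + 2*exp(b) + 3)*exp(b) + (-2*exp(4*b) + exp(3*b) - 6*exp(2*b) + 2*exp(b) + 3)^2)*exp(b)/(-2*exp(4*b) + exp(3*b) - 6*exp(2*b) + 2*exp(b) + 3)^3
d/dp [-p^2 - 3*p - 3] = -2*p - 3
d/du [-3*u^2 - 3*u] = -6*u - 3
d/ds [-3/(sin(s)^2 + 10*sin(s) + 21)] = 6*(sin(s) + 5)*cos(s)/(sin(s)^2 + 10*sin(s) + 21)^2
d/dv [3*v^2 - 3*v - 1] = 6*v - 3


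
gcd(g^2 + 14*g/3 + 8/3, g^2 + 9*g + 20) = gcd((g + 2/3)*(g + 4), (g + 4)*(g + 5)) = g + 4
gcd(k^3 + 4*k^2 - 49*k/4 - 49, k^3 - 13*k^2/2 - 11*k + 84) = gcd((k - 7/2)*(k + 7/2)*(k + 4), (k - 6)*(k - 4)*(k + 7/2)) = k + 7/2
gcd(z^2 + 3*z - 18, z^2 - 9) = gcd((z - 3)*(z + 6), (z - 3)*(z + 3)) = z - 3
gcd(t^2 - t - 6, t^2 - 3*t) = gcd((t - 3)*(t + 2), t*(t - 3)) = t - 3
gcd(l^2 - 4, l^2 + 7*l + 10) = l + 2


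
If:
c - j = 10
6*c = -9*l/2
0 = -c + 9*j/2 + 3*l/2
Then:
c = 30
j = 20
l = -40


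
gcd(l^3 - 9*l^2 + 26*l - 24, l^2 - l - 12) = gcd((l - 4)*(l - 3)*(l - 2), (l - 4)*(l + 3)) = l - 4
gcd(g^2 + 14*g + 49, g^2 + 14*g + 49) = g^2 + 14*g + 49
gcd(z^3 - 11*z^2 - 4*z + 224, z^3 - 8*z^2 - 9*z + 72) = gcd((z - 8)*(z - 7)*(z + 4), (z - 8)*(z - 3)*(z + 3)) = z - 8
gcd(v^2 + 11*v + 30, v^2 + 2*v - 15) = v + 5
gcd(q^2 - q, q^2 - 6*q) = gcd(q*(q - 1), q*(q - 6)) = q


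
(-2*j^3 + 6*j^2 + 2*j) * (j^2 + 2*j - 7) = -2*j^5 + 2*j^4 + 28*j^3 - 38*j^2 - 14*j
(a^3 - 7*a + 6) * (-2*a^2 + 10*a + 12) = -2*a^5 + 10*a^4 + 26*a^3 - 82*a^2 - 24*a + 72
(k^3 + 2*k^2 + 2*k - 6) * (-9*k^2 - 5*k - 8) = -9*k^5 - 23*k^4 - 36*k^3 + 28*k^2 + 14*k + 48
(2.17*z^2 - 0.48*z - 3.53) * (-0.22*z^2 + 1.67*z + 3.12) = -0.4774*z^4 + 3.7295*z^3 + 6.7454*z^2 - 7.3927*z - 11.0136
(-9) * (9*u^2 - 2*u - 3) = -81*u^2 + 18*u + 27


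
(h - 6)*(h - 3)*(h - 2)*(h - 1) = h^4 - 12*h^3 + 47*h^2 - 72*h + 36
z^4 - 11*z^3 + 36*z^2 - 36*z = z*(z - 6)*(z - 3)*(z - 2)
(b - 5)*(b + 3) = b^2 - 2*b - 15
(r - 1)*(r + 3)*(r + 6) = r^3 + 8*r^2 + 9*r - 18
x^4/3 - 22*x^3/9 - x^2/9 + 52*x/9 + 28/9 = (x/3 + 1/3)*(x - 7)*(x - 2)*(x + 2/3)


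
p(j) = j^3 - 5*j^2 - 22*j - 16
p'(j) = 3*j^2 - 10*j - 22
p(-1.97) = 0.29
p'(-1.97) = 9.34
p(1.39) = -53.55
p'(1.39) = -30.10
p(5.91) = -114.24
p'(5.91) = 23.68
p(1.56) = -58.69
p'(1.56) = -30.30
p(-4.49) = -108.54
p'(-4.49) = 83.38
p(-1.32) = 2.03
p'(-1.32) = -3.57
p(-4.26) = -90.33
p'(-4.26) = 75.04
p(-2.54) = -8.77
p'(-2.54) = 22.75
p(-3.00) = -22.00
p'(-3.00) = 35.00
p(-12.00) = -2200.00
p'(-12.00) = 530.00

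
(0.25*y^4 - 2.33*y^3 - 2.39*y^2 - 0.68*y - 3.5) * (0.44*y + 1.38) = 0.11*y^5 - 0.6802*y^4 - 4.267*y^3 - 3.5974*y^2 - 2.4784*y - 4.83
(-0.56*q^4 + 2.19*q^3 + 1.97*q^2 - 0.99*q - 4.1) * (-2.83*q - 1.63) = 1.5848*q^5 - 5.2849*q^4 - 9.1448*q^3 - 0.4094*q^2 + 13.2167*q + 6.683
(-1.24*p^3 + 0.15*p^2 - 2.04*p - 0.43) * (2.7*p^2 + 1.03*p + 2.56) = -3.348*p^5 - 0.8722*p^4 - 8.5279*p^3 - 2.8782*p^2 - 5.6653*p - 1.1008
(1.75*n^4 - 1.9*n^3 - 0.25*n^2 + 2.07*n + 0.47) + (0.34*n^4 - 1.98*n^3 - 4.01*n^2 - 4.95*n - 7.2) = 2.09*n^4 - 3.88*n^3 - 4.26*n^2 - 2.88*n - 6.73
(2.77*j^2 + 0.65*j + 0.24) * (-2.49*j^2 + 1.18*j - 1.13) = -6.8973*j^4 + 1.6501*j^3 - 2.9607*j^2 - 0.4513*j - 0.2712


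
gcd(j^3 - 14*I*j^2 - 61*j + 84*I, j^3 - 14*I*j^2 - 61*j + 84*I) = j^3 - 14*I*j^2 - 61*j + 84*I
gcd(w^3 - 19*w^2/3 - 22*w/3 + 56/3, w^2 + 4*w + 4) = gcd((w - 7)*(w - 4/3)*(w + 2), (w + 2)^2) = w + 2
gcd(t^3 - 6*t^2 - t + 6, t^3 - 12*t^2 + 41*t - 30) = t^2 - 7*t + 6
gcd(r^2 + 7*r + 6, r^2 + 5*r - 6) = r + 6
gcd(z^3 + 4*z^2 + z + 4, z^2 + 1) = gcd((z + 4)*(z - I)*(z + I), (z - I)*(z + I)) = z^2 + 1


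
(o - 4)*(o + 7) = o^2 + 3*o - 28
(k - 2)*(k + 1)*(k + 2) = k^3 + k^2 - 4*k - 4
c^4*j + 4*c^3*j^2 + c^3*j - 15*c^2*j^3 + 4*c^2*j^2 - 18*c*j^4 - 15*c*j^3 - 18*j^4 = (c - 3*j)*(c + j)*(c + 6*j)*(c*j + j)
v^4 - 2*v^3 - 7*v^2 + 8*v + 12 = (v - 3)*(v - 2)*(v + 1)*(v + 2)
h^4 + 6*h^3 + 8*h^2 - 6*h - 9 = (h - 1)*(h + 1)*(h + 3)^2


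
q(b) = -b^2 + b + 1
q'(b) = 1 - 2*b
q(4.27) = -12.96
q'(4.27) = -7.54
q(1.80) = -0.44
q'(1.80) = -2.60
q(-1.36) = -2.21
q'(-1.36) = 3.72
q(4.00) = -11.00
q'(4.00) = -7.00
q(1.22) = 0.73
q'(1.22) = -1.44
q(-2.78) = -9.51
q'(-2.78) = 6.56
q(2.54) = -2.91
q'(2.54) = -4.08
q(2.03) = -1.09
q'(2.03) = -3.06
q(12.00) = -131.00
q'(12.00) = -23.00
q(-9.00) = -89.00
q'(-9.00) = 19.00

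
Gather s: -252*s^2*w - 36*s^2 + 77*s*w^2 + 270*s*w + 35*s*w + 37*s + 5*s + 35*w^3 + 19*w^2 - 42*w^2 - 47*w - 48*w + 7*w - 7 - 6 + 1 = s^2*(-252*w - 36) + s*(77*w^2 + 305*w + 42) + 35*w^3 - 23*w^2 - 88*w - 12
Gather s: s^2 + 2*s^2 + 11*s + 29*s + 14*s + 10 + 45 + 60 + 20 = 3*s^2 + 54*s + 135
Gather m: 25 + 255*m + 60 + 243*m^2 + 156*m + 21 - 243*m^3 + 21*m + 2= -243*m^3 + 243*m^2 + 432*m + 108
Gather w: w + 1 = w + 1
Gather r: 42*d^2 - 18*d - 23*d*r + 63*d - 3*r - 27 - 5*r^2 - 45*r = 42*d^2 + 45*d - 5*r^2 + r*(-23*d - 48) - 27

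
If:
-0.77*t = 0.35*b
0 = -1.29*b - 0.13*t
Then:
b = 0.00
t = 0.00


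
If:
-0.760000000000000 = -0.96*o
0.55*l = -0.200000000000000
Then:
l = -0.36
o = 0.79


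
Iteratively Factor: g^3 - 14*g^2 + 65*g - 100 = (g - 5)*(g^2 - 9*g + 20) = (g - 5)^2*(g - 4)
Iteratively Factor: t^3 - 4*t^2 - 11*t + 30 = (t - 2)*(t^2 - 2*t - 15) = (t - 2)*(t + 3)*(t - 5)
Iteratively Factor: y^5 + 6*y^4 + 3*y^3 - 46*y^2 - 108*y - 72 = (y + 2)*(y^4 + 4*y^3 - 5*y^2 - 36*y - 36) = (y + 2)^2*(y^3 + 2*y^2 - 9*y - 18) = (y + 2)^3*(y^2 - 9) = (y - 3)*(y + 2)^3*(y + 3)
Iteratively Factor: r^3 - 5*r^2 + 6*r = (r - 3)*(r^2 - 2*r) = r*(r - 3)*(r - 2)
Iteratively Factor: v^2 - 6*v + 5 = (v - 1)*(v - 5)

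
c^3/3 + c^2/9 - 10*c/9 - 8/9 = (c/3 + 1/3)*(c - 2)*(c + 4/3)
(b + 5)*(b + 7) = b^2 + 12*b + 35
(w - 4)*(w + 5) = w^2 + w - 20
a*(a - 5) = a^2 - 5*a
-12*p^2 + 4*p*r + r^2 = (-2*p + r)*(6*p + r)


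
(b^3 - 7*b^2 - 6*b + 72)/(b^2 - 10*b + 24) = b + 3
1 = 1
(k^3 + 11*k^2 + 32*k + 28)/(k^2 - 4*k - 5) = (k^3 + 11*k^2 + 32*k + 28)/(k^2 - 4*k - 5)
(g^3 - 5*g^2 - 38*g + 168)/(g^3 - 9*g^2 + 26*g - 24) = (g^2 - g - 42)/(g^2 - 5*g + 6)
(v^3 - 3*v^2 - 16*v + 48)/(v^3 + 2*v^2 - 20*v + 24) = (v^3 - 3*v^2 - 16*v + 48)/(v^3 + 2*v^2 - 20*v + 24)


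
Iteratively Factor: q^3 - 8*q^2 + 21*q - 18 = (q - 3)*(q^2 - 5*q + 6) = (q - 3)*(q - 2)*(q - 3)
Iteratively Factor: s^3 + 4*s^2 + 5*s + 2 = (s + 1)*(s^2 + 3*s + 2) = (s + 1)^2*(s + 2)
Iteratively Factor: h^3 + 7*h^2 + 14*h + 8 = (h + 4)*(h^2 + 3*h + 2) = (h + 2)*(h + 4)*(h + 1)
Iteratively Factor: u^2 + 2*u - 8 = (u + 4)*(u - 2)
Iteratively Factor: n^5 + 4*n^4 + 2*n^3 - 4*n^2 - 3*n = (n + 1)*(n^4 + 3*n^3 - n^2 - 3*n) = (n + 1)^2*(n^3 + 2*n^2 - 3*n) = (n + 1)^2*(n + 3)*(n^2 - n) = n*(n + 1)^2*(n + 3)*(n - 1)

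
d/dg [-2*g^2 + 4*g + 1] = 4 - 4*g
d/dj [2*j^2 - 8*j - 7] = 4*j - 8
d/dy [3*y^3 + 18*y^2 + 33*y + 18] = 9*y^2 + 36*y + 33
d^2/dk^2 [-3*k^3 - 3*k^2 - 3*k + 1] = -18*k - 6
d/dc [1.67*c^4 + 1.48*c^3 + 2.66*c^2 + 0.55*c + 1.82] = 6.68*c^3 + 4.44*c^2 + 5.32*c + 0.55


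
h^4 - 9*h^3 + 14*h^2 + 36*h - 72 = (h - 6)*(h - 3)*(h - 2)*(h + 2)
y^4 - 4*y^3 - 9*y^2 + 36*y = y*(y - 4)*(y - 3)*(y + 3)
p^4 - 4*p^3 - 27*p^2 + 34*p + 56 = (p - 7)*(p - 2)*(p + 1)*(p + 4)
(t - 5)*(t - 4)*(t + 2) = t^3 - 7*t^2 + 2*t + 40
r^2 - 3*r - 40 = (r - 8)*(r + 5)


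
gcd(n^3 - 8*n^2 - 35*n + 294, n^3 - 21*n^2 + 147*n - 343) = n^2 - 14*n + 49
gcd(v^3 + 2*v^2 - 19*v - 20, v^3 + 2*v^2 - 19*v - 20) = v^3 + 2*v^2 - 19*v - 20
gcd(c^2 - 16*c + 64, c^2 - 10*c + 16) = c - 8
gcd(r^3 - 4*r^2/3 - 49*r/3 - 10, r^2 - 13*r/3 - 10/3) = r^2 - 13*r/3 - 10/3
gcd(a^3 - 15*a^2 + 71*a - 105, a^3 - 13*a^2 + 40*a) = a - 5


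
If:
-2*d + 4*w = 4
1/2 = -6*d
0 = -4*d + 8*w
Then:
No Solution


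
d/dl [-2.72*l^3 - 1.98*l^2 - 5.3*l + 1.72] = -8.16*l^2 - 3.96*l - 5.3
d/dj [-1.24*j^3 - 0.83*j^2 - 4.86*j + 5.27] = -3.72*j^2 - 1.66*j - 4.86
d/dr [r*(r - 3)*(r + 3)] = 3*r^2 - 9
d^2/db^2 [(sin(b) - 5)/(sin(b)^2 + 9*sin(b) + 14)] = (-sin(b)^5 + 29*sin(b)^4 + 221*sin(b)^3 + 221*sin(b)^2 - 1180*sin(b) - 922)/(sin(b)^2 + 9*sin(b) + 14)^3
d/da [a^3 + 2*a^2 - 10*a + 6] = 3*a^2 + 4*a - 10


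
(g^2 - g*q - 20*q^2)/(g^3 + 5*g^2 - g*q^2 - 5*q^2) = (g^2 - g*q - 20*q^2)/(g^3 + 5*g^2 - g*q^2 - 5*q^2)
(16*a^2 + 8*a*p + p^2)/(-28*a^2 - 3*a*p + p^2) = (4*a + p)/(-7*a + p)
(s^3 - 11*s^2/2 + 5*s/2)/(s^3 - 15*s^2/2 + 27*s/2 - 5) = s/(s - 2)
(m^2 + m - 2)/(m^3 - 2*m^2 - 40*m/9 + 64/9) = 9*(m - 1)/(9*m^2 - 36*m + 32)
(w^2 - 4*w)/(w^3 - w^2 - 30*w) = (4 - w)/(-w^2 + w + 30)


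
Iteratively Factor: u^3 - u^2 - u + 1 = (u + 1)*(u^2 - 2*u + 1) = (u - 1)*(u + 1)*(u - 1)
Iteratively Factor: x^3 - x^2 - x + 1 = (x + 1)*(x^2 - 2*x + 1) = (x - 1)*(x + 1)*(x - 1)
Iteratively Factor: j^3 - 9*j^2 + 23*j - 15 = (j - 5)*(j^2 - 4*j + 3) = (j - 5)*(j - 3)*(j - 1)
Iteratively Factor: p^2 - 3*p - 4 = (p - 4)*(p + 1)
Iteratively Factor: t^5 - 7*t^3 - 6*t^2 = (t + 1)*(t^4 - t^3 - 6*t^2) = t*(t + 1)*(t^3 - t^2 - 6*t) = t*(t + 1)*(t + 2)*(t^2 - 3*t) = t^2*(t + 1)*(t + 2)*(t - 3)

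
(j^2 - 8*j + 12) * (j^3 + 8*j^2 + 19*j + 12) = j^5 - 33*j^3 - 44*j^2 + 132*j + 144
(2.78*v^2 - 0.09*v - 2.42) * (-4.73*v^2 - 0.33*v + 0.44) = -13.1494*v^4 - 0.4917*v^3 + 12.6995*v^2 + 0.759*v - 1.0648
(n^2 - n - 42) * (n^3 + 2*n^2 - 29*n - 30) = n^5 + n^4 - 73*n^3 - 85*n^2 + 1248*n + 1260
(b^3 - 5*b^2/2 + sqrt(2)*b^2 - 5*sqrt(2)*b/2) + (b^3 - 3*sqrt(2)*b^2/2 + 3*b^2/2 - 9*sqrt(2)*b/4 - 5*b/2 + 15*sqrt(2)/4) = 2*b^3 - b^2 - sqrt(2)*b^2/2 - 19*sqrt(2)*b/4 - 5*b/2 + 15*sqrt(2)/4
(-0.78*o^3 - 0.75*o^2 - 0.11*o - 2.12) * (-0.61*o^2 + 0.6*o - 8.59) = 0.4758*o^5 - 0.0105*o^4 + 6.3173*o^3 + 7.6697*o^2 - 0.3271*o + 18.2108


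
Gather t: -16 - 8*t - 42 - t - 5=-9*t - 63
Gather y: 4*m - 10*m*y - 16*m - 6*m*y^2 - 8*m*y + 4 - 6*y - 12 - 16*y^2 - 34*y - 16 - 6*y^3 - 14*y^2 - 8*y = -12*m - 6*y^3 + y^2*(-6*m - 30) + y*(-18*m - 48) - 24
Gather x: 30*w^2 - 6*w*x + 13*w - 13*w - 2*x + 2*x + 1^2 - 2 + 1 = 30*w^2 - 6*w*x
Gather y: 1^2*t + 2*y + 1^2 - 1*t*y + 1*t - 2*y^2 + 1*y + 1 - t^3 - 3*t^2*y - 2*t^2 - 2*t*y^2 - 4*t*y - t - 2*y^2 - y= -t^3 - 2*t^2 + t + y^2*(-2*t - 4) + y*(-3*t^2 - 5*t + 2) + 2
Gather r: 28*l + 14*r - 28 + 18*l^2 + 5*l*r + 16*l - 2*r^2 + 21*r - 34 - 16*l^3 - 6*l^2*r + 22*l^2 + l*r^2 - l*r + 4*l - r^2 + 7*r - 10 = -16*l^3 + 40*l^2 + 48*l + r^2*(l - 3) + r*(-6*l^2 + 4*l + 42) - 72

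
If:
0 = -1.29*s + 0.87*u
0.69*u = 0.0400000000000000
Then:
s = 0.04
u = 0.06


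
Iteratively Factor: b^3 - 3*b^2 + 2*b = (b - 2)*(b^2 - b) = b*(b - 2)*(b - 1)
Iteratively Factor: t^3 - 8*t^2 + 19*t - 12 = (t - 3)*(t^2 - 5*t + 4) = (t - 3)*(t - 1)*(t - 4)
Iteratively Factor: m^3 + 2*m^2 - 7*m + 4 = (m + 4)*(m^2 - 2*m + 1) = (m - 1)*(m + 4)*(m - 1)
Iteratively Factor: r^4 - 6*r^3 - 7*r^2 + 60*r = (r - 5)*(r^3 - r^2 - 12*r) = (r - 5)*(r - 4)*(r^2 + 3*r) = r*(r - 5)*(r - 4)*(r + 3)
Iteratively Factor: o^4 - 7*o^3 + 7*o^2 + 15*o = (o + 1)*(o^3 - 8*o^2 + 15*o) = o*(o + 1)*(o^2 - 8*o + 15) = o*(o - 3)*(o + 1)*(o - 5)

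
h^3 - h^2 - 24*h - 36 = (h - 6)*(h + 2)*(h + 3)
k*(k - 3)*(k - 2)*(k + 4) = k^4 - k^3 - 14*k^2 + 24*k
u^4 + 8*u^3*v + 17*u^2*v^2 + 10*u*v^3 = u*(u + v)*(u + 2*v)*(u + 5*v)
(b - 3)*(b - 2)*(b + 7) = b^3 + 2*b^2 - 29*b + 42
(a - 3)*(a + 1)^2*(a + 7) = a^4 + 6*a^3 - 12*a^2 - 38*a - 21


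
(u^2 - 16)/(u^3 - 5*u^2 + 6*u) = (u^2 - 16)/(u*(u^2 - 5*u + 6))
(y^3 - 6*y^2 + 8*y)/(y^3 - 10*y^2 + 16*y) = (y - 4)/(y - 8)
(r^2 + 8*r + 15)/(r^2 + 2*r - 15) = (r + 3)/(r - 3)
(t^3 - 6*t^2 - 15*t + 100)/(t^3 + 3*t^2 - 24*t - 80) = (t - 5)/(t + 4)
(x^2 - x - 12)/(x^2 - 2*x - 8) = (x + 3)/(x + 2)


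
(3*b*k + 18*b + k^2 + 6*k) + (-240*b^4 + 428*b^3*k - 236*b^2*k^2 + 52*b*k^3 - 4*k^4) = -240*b^4 + 428*b^3*k - 236*b^2*k^2 + 52*b*k^3 + 3*b*k + 18*b - 4*k^4 + k^2 + 6*k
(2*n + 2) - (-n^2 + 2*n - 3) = n^2 + 5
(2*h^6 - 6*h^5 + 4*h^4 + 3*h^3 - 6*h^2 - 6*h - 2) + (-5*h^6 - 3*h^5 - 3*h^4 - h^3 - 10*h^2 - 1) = -3*h^6 - 9*h^5 + h^4 + 2*h^3 - 16*h^2 - 6*h - 3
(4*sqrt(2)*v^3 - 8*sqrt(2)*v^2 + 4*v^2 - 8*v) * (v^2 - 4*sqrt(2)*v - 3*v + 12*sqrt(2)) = 4*sqrt(2)*v^5 - 20*sqrt(2)*v^4 - 28*v^4 + 8*sqrt(2)*v^3 + 140*v^3 - 168*v^2 + 80*sqrt(2)*v^2 - 96*sqrt(2)*v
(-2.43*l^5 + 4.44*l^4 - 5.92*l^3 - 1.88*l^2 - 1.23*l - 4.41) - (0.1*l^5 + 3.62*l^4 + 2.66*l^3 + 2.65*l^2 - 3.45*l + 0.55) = -2.53*l^5 + 0.82*l^4 - 8.58*l^3 - 4.53*l^2 + 2.22*l - 4.96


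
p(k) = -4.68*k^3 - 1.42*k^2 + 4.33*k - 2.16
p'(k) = -14.04*k^2 - 2.84*k + 4.33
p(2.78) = -101.65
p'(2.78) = -112.07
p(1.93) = -32.74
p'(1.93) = -53.45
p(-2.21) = 31.85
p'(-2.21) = -57.97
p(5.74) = -909.17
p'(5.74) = -474.56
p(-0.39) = -3.79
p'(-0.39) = 3.30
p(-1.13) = -2.11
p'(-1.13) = -10.39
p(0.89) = -2.73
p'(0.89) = -9.32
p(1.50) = -14.66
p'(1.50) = -31.52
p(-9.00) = 3255.57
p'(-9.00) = -1107.35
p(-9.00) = 3255.57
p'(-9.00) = -1107.35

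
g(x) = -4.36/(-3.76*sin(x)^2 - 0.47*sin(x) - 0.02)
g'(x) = -4.36*(7.52*sin(x)*cos(x) + 0.47*cos(x))/(-3.76*sin(x)^2 - 0.47*sin(x) - 0.02)^2 = -(32.7872*sin(x) + 2.0492)*cos(x)/(3.76*sin(x)^2 + 0.47*sin(x) + 0.02)^2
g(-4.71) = 1.03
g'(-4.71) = 0.00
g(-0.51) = 6.35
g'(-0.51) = 25.84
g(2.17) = 1.47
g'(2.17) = 1.86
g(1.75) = 1.06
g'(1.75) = 0.36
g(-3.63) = 4.08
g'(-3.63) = 13.49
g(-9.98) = 3.32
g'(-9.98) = 9.54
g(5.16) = 1.64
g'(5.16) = 1.69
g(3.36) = 46.05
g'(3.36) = -550.42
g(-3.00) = 152.70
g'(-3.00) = -3130.05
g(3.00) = 27.05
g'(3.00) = 254.33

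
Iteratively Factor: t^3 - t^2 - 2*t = (t - 2)*(t^2 + t) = (t - 2)*(t + 1)*(t)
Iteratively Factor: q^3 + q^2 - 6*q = (q)*(q^2 + q - 6) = q*(q + 3)*(q - 2)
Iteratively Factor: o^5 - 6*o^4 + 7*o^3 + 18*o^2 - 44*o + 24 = (o - 3)*(o^4 - 3*o^3 - 2*o^2 + 12*o - 8) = (o - 3)*(o - 2)*(o^3 - o^2 - 4*o + 4) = (o - 3)*(o - 2)*(o - 1)*(o^2 - 4) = (o - 3)*(o - 2)*(o - 1)*(o + 2)*(o - 2)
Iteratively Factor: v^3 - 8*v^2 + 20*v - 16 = (v - 2)*(v^2 - 6*v + 8) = (v - 4)*(v - 2)*(v - 2)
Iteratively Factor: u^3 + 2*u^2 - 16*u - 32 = (u + 4)*(u^2 - 2*u - 8) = (u + 2)*(u + 4)*(u - 4)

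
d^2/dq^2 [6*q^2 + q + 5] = 12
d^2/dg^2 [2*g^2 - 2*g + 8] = 4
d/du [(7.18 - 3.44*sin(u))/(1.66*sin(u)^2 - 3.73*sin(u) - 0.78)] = (5.7104*sin(u)^2 - 23.8376*sin(u) + 29.4646)*cos(u)/(2.7556*sin(u)^4 - 12.3836*sin(u)^3 + 11.3233*sin(u)^2 + 5.8188*sin(u) + 0.6084)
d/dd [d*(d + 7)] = 2*d + 7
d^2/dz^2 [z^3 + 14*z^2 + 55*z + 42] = 6*z + 28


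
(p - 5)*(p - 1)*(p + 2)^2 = p^4 - 2*p^3 - 15*p^2 - 4*p + 20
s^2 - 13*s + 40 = (s - 8)*(s - 5)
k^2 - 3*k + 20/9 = (k - 5/3)*(k - 4/3)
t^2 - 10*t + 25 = (t - 5)^2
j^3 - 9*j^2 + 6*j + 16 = (j - 8)*(j - 2)*(j + 1)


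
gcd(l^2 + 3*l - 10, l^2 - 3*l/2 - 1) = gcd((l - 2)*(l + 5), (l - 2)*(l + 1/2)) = l - 2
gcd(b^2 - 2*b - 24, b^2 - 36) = b - 6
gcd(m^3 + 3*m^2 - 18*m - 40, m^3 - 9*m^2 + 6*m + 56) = m^2 - 2*m - 8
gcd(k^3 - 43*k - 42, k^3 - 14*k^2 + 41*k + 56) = k^2 - 6*k - 7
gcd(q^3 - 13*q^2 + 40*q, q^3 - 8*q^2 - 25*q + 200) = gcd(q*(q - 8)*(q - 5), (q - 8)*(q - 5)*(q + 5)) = q^2 - 13*q + 40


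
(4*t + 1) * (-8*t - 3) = -32*t^2 - 20*t - 3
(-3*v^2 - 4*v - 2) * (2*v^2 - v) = -6*v^4 - 5*v^3 + 2*v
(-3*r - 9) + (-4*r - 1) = -7*r - 10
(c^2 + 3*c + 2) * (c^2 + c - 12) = c^4 + 4*c^3 - 7*c^2 - 34*c - 24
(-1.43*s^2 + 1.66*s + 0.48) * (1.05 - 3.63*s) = 5.1909*s^3 - 7.5273*s^2 + 0.000599999999999934*s + 0.504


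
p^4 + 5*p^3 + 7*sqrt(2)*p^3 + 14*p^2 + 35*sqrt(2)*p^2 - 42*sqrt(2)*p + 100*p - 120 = (p - 1)*(p + 6)*(p + 2*sqrt(2))*(p + 5*sqrt(2))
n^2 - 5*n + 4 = (n - 4)*(n - 1)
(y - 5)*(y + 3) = y^2 - 2*y - 15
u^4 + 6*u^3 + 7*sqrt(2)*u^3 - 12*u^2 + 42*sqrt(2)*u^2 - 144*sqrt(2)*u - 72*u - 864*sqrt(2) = (u + 6)*(u - 3*sqrt(2))*(u + 4*sqrt(2))*(u + 6*sqrt(2))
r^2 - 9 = (r - 3)*(r + 3)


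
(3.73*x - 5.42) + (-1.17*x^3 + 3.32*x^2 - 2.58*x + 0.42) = -1.17*x^3 + 3.32*x^2 + 1.15*x - 5.0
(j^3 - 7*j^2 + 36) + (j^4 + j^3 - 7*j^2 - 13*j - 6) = j^4 + 2*j^3 - 14*j^2 - 13*j + 30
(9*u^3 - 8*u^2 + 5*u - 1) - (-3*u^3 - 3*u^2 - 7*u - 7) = 12*u^3 - 5*u^2 + 12*u + 6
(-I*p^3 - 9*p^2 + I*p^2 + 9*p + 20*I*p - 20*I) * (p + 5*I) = -I*p^4 - 4*p^3 + I*p^3 + 4*p^2 - 25*I*p^2 - 100*p + 25*I*p + 100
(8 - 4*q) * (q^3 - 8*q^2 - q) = -4*q^4 + 40*q^3 - 60*q^2 - 8*q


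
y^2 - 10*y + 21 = (y - 7)*(y - 3)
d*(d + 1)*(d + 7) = d^3 + 8*d^2 + 7*d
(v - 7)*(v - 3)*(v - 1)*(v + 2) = v^4 - 9*v^3 + 9*v^2 + 41*v - 42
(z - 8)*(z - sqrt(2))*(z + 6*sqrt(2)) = z^3 - 8*z^2 + 5*sqrt(2)*z^2 - 40*sqrt(2)*z - 12*z + 96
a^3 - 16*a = a*(a - 4)*(a + 4)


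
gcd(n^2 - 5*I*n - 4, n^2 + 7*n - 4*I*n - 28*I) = n - 4*I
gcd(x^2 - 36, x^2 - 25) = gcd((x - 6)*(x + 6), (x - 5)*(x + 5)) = 1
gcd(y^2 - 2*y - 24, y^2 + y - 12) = y + 4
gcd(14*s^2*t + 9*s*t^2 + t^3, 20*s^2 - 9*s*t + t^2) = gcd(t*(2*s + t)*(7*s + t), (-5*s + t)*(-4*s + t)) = 1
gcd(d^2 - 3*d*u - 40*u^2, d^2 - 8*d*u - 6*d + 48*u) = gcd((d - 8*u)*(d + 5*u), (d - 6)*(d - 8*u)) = -d + 8*u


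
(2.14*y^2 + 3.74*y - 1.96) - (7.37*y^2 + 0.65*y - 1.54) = -5.23*y^2 + 3.09*y - 0.42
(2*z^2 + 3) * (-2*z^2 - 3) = -4*z^4 - 12*z^2 - 9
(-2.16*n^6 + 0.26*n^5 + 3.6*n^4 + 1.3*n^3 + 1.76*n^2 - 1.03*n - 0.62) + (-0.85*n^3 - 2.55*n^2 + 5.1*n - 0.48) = -2.16*n^6 + 0.26*n^5 + 3.6*n^4 + 0.45*n^3 - 0.79*n^2 + 4.07*n - 1.1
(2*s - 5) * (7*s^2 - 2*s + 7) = 14*s^3 - 39*s^2 + 24*s - 35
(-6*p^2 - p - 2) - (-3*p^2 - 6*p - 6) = -3*p^2 + 5*p + 4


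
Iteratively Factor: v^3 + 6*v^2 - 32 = (v + 4)*(v^2 + 2*v - 8) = (v - 2)*(v + 4)*(v + 4)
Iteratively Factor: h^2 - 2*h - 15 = (h + 3)*(h - 5)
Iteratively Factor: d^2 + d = (d)*(d + 1)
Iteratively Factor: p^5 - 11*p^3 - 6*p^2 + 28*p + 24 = (p + 1)*(p^4 - p^3 - 10*p^2 + 4*p + 24) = (p + 1)*(p + 2)*(p^3 - 3*p^2 - 4*p + 12) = (p + 1)*(p + 2)^2*(p^2 - 5*p + 6) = (p - 3)*(p + 1)*(p + 2)^2*(p - 2)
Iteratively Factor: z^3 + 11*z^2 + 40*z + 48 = (z + 4)*(z^2 + 7*z + 12) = (z + 3)*(z + 4)*(z + 4)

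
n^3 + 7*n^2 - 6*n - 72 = (n - 3)*(n + 4)*(n + 6)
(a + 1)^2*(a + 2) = a^3 + 4*a^2 + 5*a + 2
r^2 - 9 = (r - 3)*(r + 3)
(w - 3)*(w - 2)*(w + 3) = w^3 - 2*w^2 - 9*w + 18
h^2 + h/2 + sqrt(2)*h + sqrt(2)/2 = (h + 1/2)*(h + sqrt(2))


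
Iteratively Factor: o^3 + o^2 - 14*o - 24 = (o + 2)*(o^2 - o - 12) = (o - 4)*(o + 2)*(o + 3)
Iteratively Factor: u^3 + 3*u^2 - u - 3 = (u + 3)*(u^2 - 1) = (u - 1)*(u + 3)*(u + 1)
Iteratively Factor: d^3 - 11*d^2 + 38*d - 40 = (d - 5)*(d^2 - 6*d + 8) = (d - 5)*(d - 2)*(d - 4)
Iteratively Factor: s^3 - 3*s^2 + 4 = (s + 1)*(s^2 - 4*s + 4) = (s - 2)*(s + 1)*(s - 2)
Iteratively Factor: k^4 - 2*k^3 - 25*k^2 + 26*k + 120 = (k - 5)*(k^3 + 3*k^2 - 10*k - 24) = (k - 5)*(k - 3)*(k^2 + 6*k + 8) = (k - 5)*(k - 3)*(k + 4)*(k + 2)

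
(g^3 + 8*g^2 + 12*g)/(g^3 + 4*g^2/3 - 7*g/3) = 3*(g^2 + 8*g + 12)/(3*g^2 + 4*g - 7)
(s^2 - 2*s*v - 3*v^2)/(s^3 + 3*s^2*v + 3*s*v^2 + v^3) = (s - 3*v)/(s^2 + 2*s*v + v^2)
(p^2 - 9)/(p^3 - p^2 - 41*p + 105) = (p + 3)/(p^2 + 2*p - 35)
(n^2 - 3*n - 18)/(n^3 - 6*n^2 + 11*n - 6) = (n^2 - 3*n - 18)/(n^3 - 6*n^2 + 11*n - 6)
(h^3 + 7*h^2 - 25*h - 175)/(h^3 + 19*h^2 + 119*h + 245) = (h - 5)/(h + 7)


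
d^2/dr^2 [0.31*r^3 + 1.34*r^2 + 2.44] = 1.86*r + 2.68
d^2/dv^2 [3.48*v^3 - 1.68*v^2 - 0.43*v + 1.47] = 20.88*v - 3.36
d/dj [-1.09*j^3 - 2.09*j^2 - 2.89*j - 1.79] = -3.27*j^2 - 4.18*j - 2.89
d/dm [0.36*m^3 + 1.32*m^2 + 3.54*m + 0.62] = 1.08*m^2 + 2.64*m + 3.54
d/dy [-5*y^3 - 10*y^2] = 5*y*(-3*y - 4)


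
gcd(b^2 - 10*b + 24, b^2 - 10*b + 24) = b^2 - 10*b + 24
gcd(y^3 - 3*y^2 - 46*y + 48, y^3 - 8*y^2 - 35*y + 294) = y + 6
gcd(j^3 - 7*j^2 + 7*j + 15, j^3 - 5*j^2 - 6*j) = j + 1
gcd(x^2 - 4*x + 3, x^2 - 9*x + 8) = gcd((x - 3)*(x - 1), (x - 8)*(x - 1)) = x - 1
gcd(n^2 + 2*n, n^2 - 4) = n + 2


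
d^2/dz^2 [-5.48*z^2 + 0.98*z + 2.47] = -10.9600000000000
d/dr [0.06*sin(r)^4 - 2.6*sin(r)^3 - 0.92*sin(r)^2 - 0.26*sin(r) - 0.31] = (0.24*sin(r)^3 - 7.8*sin(r)^2 - 1.84*sin(r) - 0.26)*cos(r)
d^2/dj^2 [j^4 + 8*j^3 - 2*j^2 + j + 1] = 12*j^2 + 48*j - 4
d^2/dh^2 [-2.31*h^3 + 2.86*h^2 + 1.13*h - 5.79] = 5.72 - 13.86*h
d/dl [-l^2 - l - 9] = -2*l - 1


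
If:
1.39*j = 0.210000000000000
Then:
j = 0.15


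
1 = 1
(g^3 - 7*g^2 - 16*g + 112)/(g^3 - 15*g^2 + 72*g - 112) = (g + 4)/(g - 4)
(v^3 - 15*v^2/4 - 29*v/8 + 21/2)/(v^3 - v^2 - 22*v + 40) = (v^2 + v/4 - 21/8)/(v^2 + 3*v - 10)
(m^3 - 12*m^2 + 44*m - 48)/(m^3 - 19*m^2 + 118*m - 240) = (m^2 - 6*m + 8)/(m^2 - 13*m + 40)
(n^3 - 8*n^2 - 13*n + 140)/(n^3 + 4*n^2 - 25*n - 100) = (n - 7)/(n + 5)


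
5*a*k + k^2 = k*(5*a + k)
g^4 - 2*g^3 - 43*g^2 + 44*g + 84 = (g - 7)*(g - 2)*(g + 1)*(g + 6)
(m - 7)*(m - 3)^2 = m^3 - 13*m^2 + 51*m - 63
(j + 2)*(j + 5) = j^2 + 7*j + 10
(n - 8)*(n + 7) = n^2 - n - 56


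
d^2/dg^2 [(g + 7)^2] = 2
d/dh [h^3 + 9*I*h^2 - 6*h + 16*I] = 3*h^2 + 18*I*h - 6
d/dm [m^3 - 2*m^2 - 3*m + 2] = 3*m^2 - 4*m - 3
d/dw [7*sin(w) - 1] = 7*cos(w)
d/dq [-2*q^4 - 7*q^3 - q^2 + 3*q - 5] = -8*q^3 - 21*q^2 - 2*q + 3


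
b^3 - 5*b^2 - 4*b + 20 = (b - 5)*(b - 2)*(b + 2)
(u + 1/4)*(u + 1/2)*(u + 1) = u^3 + 7*u^2/4 + 7*u/8 + 1/8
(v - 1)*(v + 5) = v^2 + 4*v - 5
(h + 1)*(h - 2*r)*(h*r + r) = h^3*r - 2*h^2*r^2 + 2*h^2*r - 4*h*r^2 + h*r - 2*r^2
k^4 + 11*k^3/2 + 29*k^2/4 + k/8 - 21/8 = (k - 1/2)*(k + 1)*(k + 3/2)*(k + 7/2)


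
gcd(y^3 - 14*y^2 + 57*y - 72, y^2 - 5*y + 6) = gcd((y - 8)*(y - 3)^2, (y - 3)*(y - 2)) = y - 3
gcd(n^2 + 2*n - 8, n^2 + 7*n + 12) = n + 4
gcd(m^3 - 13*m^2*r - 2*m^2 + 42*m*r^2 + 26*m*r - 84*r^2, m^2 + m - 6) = m - 2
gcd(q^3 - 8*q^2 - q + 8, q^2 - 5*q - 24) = q - 8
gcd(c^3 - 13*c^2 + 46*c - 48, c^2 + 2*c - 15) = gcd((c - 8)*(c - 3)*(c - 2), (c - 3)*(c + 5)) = c - 3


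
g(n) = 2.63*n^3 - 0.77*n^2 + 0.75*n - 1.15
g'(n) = 7.89*n^2 - 1.54*n + 0.75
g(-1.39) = -10.74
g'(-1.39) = 18.13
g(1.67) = 10.20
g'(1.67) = 20.18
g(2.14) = 22.70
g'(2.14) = 33.59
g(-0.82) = -3.73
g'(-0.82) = 7.32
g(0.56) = -0.51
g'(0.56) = 2.36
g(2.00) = 18.31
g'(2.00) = 29.23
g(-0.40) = -1.74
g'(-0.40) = 2.63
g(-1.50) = -12.88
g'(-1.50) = 20.81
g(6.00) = 543.71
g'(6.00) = 275.55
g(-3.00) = -81.34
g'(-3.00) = 76.38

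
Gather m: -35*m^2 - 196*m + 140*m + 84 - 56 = -35*m^2 - 56*m + 28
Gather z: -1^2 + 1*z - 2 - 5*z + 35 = 32 - 4*z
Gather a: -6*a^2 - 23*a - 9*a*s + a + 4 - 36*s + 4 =-6*a^2 + a*(-9*s - 22) - 36*s + 8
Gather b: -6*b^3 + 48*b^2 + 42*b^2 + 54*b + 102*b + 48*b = -6*b^3 + 90*b^2 + 204*b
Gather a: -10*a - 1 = -10*a - 1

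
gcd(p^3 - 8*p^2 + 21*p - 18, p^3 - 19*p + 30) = p^2 - 5*p + 6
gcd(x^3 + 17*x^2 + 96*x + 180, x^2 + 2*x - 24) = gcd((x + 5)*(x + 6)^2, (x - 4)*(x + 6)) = x + 6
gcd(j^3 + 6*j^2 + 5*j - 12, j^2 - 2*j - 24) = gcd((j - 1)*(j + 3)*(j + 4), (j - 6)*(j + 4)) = j + 4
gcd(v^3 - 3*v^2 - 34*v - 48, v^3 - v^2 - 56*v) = v - 8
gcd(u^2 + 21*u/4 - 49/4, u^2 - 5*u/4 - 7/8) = u - 7/4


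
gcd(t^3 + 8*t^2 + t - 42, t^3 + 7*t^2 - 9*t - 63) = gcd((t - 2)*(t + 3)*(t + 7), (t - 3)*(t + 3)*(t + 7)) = t^2 + 10*t + 21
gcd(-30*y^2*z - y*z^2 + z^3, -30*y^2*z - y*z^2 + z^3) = 30*y^2*z + y*z^2 - z^3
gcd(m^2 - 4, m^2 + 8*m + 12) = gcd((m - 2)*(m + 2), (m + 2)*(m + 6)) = m + 2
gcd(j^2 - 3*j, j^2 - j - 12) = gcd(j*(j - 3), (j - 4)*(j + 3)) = 1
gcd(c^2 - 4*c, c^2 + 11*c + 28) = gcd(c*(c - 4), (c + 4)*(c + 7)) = 1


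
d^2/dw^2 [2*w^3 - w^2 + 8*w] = 12*w - 2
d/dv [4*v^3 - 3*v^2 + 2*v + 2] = 12*v^2 - 6*v + 2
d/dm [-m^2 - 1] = -2*m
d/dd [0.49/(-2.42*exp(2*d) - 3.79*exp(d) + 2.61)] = (2.3716*exp(d) + 1.8571)*exp(d)/(2.42*exp(2*d) + 3.79*exp(d) - 2.61)^2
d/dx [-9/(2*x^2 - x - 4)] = 9*(4*x - 1)/(-2*x^2 + x + 4)^2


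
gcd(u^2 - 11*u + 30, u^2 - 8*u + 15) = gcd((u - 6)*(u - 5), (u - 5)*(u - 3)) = u - 5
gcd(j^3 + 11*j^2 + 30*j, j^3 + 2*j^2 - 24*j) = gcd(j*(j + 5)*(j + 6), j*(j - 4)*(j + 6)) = j^2 + 6*j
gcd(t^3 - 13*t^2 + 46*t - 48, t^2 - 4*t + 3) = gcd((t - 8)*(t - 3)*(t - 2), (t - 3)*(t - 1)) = t - 3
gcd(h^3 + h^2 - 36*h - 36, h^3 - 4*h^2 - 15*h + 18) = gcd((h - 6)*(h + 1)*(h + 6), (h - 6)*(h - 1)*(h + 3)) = h - 6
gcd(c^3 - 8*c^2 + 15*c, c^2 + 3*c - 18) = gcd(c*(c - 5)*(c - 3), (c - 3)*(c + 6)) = c - 3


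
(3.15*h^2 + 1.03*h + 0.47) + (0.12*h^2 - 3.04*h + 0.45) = 3.27*h^2 - 2.01*h + 0.92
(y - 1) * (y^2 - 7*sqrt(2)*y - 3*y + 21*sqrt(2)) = y^3 - 7*sqrt(2)*y^2 - 4*y^2 + 3*y + 28*sqrt(2)*y - 21*sqrt(2)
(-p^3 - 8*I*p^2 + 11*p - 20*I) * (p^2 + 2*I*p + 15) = -p^5 - 10*I*p^4 + 12*p^3 - 118*I*p^2 + 205*p - 300*I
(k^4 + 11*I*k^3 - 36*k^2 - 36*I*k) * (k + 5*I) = k^5 + 16*I*k^4 - 91*k^3 - 216*I*k^2 + 180*k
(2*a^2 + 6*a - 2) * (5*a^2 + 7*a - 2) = 10*a^4 + 44*a^3 + 28*a^2 - 26*a + 4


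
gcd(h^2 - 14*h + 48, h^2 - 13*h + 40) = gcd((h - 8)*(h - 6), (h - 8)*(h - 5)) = h - 8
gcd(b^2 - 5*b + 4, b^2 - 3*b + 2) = b - 1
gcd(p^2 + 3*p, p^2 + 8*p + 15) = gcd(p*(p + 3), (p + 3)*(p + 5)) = p + 3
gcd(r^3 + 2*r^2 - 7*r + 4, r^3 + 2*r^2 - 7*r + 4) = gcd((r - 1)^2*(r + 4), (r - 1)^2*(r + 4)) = r^3 + 2*r^2 - 7*r + 4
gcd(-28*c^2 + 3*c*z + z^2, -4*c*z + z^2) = -4*c + z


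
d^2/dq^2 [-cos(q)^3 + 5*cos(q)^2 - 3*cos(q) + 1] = 15*cos(q)/4 - 10*cos(2*q) + 9*cos(3*q)/4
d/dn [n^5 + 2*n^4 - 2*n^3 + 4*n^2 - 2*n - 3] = 5*n^4 + 8*n^3 - 6*n^2 + 8*n - 2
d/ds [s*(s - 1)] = 2*s - 1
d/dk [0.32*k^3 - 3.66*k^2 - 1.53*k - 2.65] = 0.96*k^2 - 7.32*k - 1.53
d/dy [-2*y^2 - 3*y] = -4*y - 3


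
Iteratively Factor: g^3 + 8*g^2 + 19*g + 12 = (g + 1)*(g^2 + 7*g + 12) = (g + 1)*(g + 3)*(g + 4)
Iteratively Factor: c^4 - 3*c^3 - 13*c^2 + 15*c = (c - 1)*(c^3 - 2*c^2 - 15*c) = (c - 1)*(c + 3)*(c^2 - 5*c) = c*(c - 1)*(c + 3)*(c - 5)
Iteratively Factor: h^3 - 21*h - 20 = (h + 4)*(h^2 - 4*h - 5) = (h + 1)*(h + 4)*(h - 5)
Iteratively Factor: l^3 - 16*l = (l)*(l^2 - 16) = l*(l - 4)*(l + 4)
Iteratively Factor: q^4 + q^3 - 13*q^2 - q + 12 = (q + 4)*(q^3 - 3*q^2 - q + 3) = (q - 3)*(q + 4)*(q^2 - 1) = (q - 3)*(q - 1)*(q + 4)*(q + 1)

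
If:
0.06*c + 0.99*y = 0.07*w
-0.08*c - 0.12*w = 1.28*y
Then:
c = -16.28125*y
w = 0.1875*y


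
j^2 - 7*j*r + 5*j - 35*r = (j + 5)*(j - 7*r)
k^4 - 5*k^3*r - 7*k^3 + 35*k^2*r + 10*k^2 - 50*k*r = k*(k - 5)*(k - 2)*(k - 5*r)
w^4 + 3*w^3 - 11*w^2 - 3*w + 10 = (w - 2)*(w - 1)*(w + 1)*(w + 5)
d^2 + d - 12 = (d - 3)*(d + 4)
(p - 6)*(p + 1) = p^2 - 5*p - 6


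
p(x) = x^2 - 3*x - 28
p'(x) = 2*x - 3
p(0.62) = -29.48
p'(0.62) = -1.76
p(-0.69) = -25.45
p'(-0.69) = -4.38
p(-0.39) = -26.68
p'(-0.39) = -3.78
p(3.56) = -26.01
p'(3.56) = 4.12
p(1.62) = -30.24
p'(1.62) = 0.24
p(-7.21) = 45.61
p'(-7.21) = -17.42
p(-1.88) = -18.83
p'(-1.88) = -6.76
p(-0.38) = -26.72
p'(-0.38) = -3.76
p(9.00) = 26.00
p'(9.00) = 15.00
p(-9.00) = 80.00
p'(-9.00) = -21.00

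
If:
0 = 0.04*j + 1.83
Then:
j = -45.75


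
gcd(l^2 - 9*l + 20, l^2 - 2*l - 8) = l - 4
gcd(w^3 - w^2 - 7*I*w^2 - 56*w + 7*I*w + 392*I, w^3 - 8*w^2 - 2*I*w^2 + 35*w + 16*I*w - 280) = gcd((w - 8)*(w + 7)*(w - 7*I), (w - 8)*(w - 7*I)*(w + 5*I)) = w^2 + w*(-8 - 7*I) + 56*I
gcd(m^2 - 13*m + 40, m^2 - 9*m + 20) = m - 5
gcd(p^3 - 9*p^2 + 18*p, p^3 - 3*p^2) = p^2 - 3*p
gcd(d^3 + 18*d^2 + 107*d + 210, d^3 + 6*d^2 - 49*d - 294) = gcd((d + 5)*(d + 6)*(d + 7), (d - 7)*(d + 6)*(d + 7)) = d^2 + 13*d + 42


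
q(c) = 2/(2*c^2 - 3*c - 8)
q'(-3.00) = 0.08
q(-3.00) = 0.11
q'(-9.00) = 0.00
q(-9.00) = 0.01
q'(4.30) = -0.11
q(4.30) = 0.12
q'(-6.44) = 0.01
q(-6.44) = 0.02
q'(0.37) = 0.04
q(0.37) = -0.23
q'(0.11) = 0.07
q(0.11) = -0.24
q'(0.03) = 0.09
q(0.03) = -0.25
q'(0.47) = 0.03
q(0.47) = -0.22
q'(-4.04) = 0.03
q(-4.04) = 0.05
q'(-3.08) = 0.07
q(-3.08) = 0.10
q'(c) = 2*(3 - 4*c)/(2*c^2 - 3*c - 8)^2 = 2*(3 - 4*c)/(-2*c^2 + 3*c + 8)^2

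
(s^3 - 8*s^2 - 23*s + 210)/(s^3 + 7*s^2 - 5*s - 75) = (s^2 - 13*s + 42)/(s^2 + 2*s - 15)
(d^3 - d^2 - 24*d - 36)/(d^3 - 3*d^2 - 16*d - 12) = (d + 3)/(d + 1)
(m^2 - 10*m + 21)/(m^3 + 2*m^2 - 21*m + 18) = (m - 7)/(m^2 + 5*m - 6)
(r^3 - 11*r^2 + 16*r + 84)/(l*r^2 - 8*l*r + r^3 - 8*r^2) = (r^3 - 11*r^2 + 16*r + 84)/(r*(l*r - 8*l + r^2 - 8*r))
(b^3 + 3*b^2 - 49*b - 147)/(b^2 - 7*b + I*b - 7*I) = (b^2 + 10*b + 21)/(b + I)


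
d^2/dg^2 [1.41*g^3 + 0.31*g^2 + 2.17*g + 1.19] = 8.46*g + 0.62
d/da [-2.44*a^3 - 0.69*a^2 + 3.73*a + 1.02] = -7.32*a^2 - 1.38*a + 3.73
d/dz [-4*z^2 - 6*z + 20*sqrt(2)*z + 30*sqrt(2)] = -8*z - 6 + 20*sqrt(2)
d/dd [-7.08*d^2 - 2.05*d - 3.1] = -14.16*d - 2.05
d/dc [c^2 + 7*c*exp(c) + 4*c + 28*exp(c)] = 7*c*exp(c) + 2*c + 35*exp(c) + 4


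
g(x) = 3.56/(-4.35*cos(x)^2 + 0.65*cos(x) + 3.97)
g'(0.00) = 0.00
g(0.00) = 13.19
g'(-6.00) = -22.49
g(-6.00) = 6.10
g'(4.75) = -0.07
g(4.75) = 0.89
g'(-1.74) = -0.53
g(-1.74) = 0.95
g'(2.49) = 33.06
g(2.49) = 5.06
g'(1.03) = -1.18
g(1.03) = 1.13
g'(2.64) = 4559.75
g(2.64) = 63.86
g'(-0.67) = 4.18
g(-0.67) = 1.97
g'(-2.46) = -23.44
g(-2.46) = 4.23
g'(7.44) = -0.75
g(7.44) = 1.01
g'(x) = 3.56*(-8.7*sin(x)*cos(x) + 0.65*sin(x))/(-4.35*cos(x)^2 + 0.65*cos(x) + 3.97)^2 = (2.314 - 30.972*cos(x))*sin(x)/(-4.35*cos(x)^2 + 0.65*cos(x) + 3.97)^2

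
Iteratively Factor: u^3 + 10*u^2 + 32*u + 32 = (u + 2)*(u^2 + 8*u + 16) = (u + 2)*(u + 4)*(u + 4)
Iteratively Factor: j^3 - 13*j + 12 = (j - 1)*(j^2 + j - 12) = (j - 3)*(j - 1)*(j + 4)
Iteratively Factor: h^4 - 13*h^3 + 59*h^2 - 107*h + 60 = (h - 4)*(h^3 - 9*h^2 + 23*h - 15) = (h - 4)*(h - 1)*(h^2 - 8*h + 15) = (h - 4)*(h - 3)*(h - 1)*(h - 5)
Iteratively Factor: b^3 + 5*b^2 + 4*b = (b + 1)*(b^2 + 4*b) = (b + 1)*(b + 4)*(b)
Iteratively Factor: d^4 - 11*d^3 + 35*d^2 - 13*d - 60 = (d - 5)*(d^3 - 6*d^2 + 5*d + 12) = (d - 5)*(d - 3)*(d^2 - 3*d - 4) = (d - 5)*(d - 4)*(d - 3)*(d + 1)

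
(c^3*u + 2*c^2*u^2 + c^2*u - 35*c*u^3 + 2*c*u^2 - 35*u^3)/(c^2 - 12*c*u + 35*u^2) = u*(-c^2 - 7*c*u - c - 7*u)/(-c + 7*u)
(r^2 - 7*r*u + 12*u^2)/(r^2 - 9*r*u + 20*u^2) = (r - 3*u)/(r - 5*u)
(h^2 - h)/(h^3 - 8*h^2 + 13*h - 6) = h/(h^2 - 7*h + 6)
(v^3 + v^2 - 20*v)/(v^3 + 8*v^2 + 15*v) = (v - 4)/(v + 3)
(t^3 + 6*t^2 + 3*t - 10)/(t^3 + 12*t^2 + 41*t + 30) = (t^2 + t - 2)/(t^2 + 7*t + 6)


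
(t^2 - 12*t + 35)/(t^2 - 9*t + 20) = (t - 7)/(t - 4)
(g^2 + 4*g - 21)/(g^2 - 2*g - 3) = (g + 7)/(g + 1)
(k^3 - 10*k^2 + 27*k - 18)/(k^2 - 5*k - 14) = (-k^3 + 10*k^2 - 27*k + 18)/(-k^2 + 5*k + 14)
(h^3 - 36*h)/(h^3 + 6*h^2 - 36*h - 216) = h/(h + 6)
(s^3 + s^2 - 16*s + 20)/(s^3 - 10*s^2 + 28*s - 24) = (s + 5)/(s - 6)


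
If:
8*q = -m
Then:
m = -8*q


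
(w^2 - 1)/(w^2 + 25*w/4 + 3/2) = 4*(w^2 - 1)/(4*w^2 + 25*w + 6)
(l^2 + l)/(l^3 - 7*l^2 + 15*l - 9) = l*(l + 1)/(l^3 - 7*l^2 + 15*l - 9)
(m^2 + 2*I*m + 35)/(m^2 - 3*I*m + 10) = (m + 7*I)/(m + 2*I)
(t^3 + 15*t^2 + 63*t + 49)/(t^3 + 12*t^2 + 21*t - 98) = (t + 1)/(t - 2)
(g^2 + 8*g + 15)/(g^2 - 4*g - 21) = (g + 5)/(g - 7)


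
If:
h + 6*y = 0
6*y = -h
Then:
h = -6*y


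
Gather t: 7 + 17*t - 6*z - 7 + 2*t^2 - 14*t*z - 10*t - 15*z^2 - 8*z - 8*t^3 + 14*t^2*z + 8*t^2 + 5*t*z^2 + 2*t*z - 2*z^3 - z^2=-8*t^3 + t^2*(14*z + 10) + t*(5*z^2 - 12*z + 7) - 2*z^3 - 16*z^2 - 14*z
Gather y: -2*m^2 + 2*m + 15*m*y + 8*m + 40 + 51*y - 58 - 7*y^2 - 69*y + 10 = -2*m^2 + 10*m - 7*y^2 + y*(15*m - 18) - 8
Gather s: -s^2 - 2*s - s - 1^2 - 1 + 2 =-s^2 - 3*s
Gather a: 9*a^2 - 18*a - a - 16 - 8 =9*a^2 - 19*a - 24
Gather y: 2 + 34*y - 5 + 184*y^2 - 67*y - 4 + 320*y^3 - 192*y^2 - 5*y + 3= 320*y^3 - 8*y^2 - 38*y - 4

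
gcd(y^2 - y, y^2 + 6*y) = y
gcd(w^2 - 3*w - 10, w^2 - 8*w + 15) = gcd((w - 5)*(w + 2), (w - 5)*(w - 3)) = w - 5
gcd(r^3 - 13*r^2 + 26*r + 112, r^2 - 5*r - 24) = r - 8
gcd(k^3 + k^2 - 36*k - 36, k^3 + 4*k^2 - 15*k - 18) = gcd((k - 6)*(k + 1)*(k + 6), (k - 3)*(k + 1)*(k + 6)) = k^2 + 7*k + 6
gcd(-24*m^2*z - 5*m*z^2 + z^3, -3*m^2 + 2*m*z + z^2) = 3*m + z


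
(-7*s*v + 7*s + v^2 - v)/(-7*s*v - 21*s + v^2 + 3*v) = (v - 1)/(v + 3)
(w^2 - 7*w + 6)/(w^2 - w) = (w - 6)/w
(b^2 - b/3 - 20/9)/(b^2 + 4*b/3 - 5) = (b + 4/3)/(b + 3)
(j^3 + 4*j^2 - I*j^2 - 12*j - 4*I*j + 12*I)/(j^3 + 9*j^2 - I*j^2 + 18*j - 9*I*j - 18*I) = (j - 2)/(j + 3)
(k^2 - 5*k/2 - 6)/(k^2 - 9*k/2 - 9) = (k - 4)/(k - 6)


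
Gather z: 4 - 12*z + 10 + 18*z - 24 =6*z - 10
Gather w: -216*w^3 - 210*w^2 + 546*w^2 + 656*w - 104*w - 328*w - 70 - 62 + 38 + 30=-216*w^3 + 336*w^2 + 224*w - 64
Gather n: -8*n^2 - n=-8*n^2 - n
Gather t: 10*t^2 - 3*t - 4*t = 10*t^2 - 7*t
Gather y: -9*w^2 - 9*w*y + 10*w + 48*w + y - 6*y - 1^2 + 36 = -9*w^2 + 58*w + y*(-9*w - 5) + 35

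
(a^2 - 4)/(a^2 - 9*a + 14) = (a + 2)/(a - 7)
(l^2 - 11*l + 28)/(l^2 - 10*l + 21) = (l - 4)/(l - 3)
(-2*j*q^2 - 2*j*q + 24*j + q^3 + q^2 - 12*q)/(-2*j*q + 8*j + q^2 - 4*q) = (q^2 + q - 12)/(q - 4)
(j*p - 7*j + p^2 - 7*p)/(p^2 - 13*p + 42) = (j + p)/(p - 6)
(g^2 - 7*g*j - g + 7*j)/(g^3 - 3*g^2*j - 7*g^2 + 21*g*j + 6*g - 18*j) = (g - 7*j)/(g^2 - 3*g*j - 6*g + 18*j)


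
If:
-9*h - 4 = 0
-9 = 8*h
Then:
No Solution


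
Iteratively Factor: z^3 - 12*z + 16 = (z - 2)*(z^2 + 2*z - 8) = (z - 2)^2*(z + 4)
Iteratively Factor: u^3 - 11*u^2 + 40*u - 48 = (u - 4)*(u^2 - 7*u + 12) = (u - 4)*(u - 3)*(u - 4)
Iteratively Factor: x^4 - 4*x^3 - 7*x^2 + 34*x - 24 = (x - 4)*(x^3 - 7*x + 6) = (x - 4)*(x - 2)*(x^2 + 2*x - 3) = (x - 4)*(x - 2)*(x - 1)*(x + 3)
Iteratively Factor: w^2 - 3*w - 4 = (w + 1)*(w - 4)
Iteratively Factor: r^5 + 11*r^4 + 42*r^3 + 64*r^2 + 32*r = (r + 1)*(r^4 + 10*r^3 + 32*r^2 + 32*r) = (r + 1)*(r + 2)*(r^3 + 8*r^2 + 16*r) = r*(r + 1)*(r + 2)*(r^2 + 8*r + 16) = r*(r + 1)*(r + 2)*(r + 4)*(r + 4)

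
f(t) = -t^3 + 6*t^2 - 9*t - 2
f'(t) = -3*t^2 + 12*t - 9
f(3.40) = -2.54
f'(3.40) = -2.88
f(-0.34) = 1.79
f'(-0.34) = -13.43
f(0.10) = -2.84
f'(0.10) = -7.83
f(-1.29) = 21.74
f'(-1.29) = -29.47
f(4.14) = -7.38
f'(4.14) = -10.74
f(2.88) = -2.04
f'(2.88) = 0.68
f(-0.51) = 4.28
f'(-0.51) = -15.90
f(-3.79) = 172.73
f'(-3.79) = -97.57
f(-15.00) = 4858.00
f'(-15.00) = -864.00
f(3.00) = -2.00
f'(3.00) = 0.00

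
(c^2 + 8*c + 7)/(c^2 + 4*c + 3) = (c + 7)/(c + 3)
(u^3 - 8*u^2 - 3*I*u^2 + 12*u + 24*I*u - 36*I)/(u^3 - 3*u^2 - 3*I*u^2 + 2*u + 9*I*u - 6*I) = (u - 6)/(u - 1)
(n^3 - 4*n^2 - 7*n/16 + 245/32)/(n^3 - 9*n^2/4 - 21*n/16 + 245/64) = 2*(2*n - 7)/(4*n - 7)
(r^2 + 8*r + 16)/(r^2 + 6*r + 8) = (r + 4)/(r + 2)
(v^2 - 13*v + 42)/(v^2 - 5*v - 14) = (v - 6)/(v + 2)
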